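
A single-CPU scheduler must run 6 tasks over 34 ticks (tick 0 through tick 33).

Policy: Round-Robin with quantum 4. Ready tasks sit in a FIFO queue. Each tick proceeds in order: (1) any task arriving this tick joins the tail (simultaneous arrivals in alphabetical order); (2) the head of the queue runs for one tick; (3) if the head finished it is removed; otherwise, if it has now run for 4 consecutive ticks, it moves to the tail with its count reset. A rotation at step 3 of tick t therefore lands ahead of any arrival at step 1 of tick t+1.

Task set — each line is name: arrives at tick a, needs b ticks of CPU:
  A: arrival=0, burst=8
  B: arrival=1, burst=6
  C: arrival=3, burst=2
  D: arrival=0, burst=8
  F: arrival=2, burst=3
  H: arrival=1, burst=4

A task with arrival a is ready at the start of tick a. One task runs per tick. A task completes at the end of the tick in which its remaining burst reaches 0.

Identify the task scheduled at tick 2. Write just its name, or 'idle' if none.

t=0: queue=[A,D] q_used=0 → run A
t=1: queue=[A,D,B,H] q_used=1 → run A
t=2: queue=[A,D,B,H,F] q_used=2 → run A
t=3: queue=[A,D,B,H,F,C] q_used=3 → run A
t=4: queue=[D,B,H,F,C,A] q_used=0 → run D
t=5: queue=[D,B,H,F,C,A] q_used=1 → run D
t=6: queue=[D,B,H,F,C,A] q_used=2 → run D
t=7: queue=[D,B,H,F,C,A] q_used=3 → run D
t=8: queue=[B,H,F,C,A,D] q_used=0 → run B
t=9: queue=[B,H,F,C,A,D] q_used=1 → run B
t=10: queue=[B,H,F,C,A,D] q_used=2 → run B
t=11: queue=[B,H,F,C,A,D] q_used=3 → run B
t=12: queue=[H,F,C,A,D,B] q_used=0 → run H
t=13: queue=[H,F,C,A,D,B] q_used=1 → run H
t=14: queue=[H,F,C,A,D,B] q_used=2 → run H
t=15: queue=[H,F,C,A,D,B] q_used=3 → run H
t=16: queue=[F,C,A,D,B] q_used=0 → run F
t=17: queue=[F,C,A,D,B] q_used=1 → run F
t=18: queue=[F,C,A,D,B] q_used=2 → run F
t=19: queue=[C,A,D,B] q_used=0 → run C
t=20: queue=[C,A,D,B] q_used=1 → run C
t=21: queue=[A,D,B] q_used=0 → run A
t=22: queue=[A,D,B] q_used=1 → run A
t=23: queue=[A,D,B] q_used=2 → run A
t=24: queue=[A,D,B] q_used=3 → run A
t=25: queue=[D,B] q_used=0 → run D
t=26: queue=[D,B] q_used=1 → run D
t=27: queue=[D,B] q_used=2 → run D
t=28: queue=[D,B] q_used=3 → run D
t=29: queue=[B] q_used=0 → run B
t=30: queue=[B] q_used=1 → run B
t=31: (idle)
t=32: (idle)
t=33: (idle)

running at tick 2 = A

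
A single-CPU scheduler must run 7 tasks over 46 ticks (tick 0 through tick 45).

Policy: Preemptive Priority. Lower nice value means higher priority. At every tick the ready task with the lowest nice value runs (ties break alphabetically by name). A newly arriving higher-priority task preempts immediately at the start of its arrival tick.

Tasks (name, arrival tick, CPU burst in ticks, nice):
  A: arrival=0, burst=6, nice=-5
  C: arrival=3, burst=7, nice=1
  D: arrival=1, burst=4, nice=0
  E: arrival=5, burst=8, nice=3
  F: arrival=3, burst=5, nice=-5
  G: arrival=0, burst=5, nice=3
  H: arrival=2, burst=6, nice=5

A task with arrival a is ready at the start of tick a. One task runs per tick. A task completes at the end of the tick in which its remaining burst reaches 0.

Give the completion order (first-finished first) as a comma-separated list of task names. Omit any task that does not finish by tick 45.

completion order = A, F, D, C, E, G, H

t=0: ready={A,G} → run A
t=1: ready={A,D,G} → run A
t=2: ready={A,D,G,H} → run A
t=3: ready={A,C,D,F,G,H} → run A
t=4: ready={A,C,D,F,G,H} → run A
t=5: ready={A,C,D,E,F,G,H} → run A
t=6: ready={C,D,E,F,G,H} → run F
t=7: ready={C,D,E,F,G,H} → run F
t=8: ready={C,D,E,F,G,H} → run F
t=9: ready={C,D,E,F,G,H} → run F
t=10: ready={C,D,E,F,G,H} → run F
t=11: ready={C,D,E,G,H} → run D
t=12: ready={C,D,E,G,H} → run D
t=13: ready={C,D,E,G,H} → run D
t=14: ready={C,D,E,G,H} → run D
t=15: ready={C,E,G,H} → run C
t=16: ready={C,E,G,H} → run C
t=17: ready={C,E,G,H} → run C
t=18: ready={C,E,G,H} → run C
t=19: ready={C,E,G,H} → run C
t=20: ready={C,E,G,H} → run C
t=21: ready={C,E,G,H} → run C
t=22: ready={E,G,H} → run E
t=23: ready={E,G,H} → run E
t=24: ready={E,G,H} → run E
t=25: ready={E,G,H} → run E
t=26: ready={E,G,H} → run E
t=27: ready={E,G,H} → run E
t=28: ready={E,G,H} → run E
t=29: ready={E,G,H} → run E
t=30: ready={G,H} → run G
t=31: ready={G,H} → run G
t=32: ready={G,H} → run G
t=33: ready={G,H} → run G
t=34: ready={G,H} → run G
t=35: ready={H} → run H
t=36: ready={H} → run H
t=37: ready={H} → run H
t=38: ready={H} → run H
t=39: ready={H} → run H
t=40: ready={H} → run H
t=41: (idle)
t=42: (idle)
t=43: (idle)
t=44: (idle)
t=45: (idle)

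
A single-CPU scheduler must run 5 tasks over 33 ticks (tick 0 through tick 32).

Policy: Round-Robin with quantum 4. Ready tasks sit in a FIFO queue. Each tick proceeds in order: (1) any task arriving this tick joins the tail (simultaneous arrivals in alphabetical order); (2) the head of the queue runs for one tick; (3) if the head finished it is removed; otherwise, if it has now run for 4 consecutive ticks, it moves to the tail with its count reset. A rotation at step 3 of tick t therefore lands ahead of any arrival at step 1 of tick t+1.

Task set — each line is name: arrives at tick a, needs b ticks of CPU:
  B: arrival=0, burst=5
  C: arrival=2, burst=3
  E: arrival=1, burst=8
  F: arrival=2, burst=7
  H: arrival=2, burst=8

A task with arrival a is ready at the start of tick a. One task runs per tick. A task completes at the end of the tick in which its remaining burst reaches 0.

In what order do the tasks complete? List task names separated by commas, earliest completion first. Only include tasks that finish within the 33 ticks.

t=0: queue=[B] q_used=0 → run B
t=1: queue=[B,E] q_used=1 → run B
t=2: queue=[B,E,C,F,H] q_used=2 → run B
t=3: queue=[B,E,C,F,H] q_used=3 → run B
t=4: queue=[E,C,F,H,B] q_used=0 → run E
t=5: queue=[E,C,F,H,B] q_used=1 → run E
t=6: queue=[E,C,F,H,B] q_used=2 → run E
t=7: queue=[E,C,F,H,B] q_used=3 → run E
t=8: queue=[C,F,H,B,E] q_used=0 → run C
t=9: queue=[C,F,H,B,E] q_used=1 → run C
t=10: queue=[C,F,H,B,E] q_used=2 → run C
t=11: queue=[F,H,B,E] q_used=0 → run F
t=12: queue=[F,H,B,E] q_used=1 → run F
t=13: queue=[F,H,B,E] q_used=2 → run F
t=14: queue=[F,H,B,E] q_used=3 → run F
t=15: queue=[H,B,E,F] q_used=0 → run H
t=16: queue=[H,B,E,F] q_used=1 → run H
t=17: queue=[H,B,E,F] q_used=2 → run H
t=18: queue=[H,B,E,F] q_used=3 → run H
t=19: queue=[B,E,F,H] q_used=0 → run B
t=20: queue=[E,F,H] q_used=0 → run E
t=21: queue=[E,F,H] q_used=1 → run E
t=22: queue=[E,F,H] q_used=2 → run E
t=23: queue=[E,F,H] q_used=3 → run E
t=24: queue=[F,H] q_used=0 → run F
t=25: queue=[F,H] q_used=1 → run F
t=26: queue=[F,H] q_used=2 → run F
t=27: queue=[H] q_used=0 → run H
t=28: queue=[H] q_used=1 → run H
t=29: queue=[H] q_used=2 → run H
t=30: queue=[H] q_used=3 → run H
t=31: (idle)
t=32: (idle)

completion order = C, B, E, F, H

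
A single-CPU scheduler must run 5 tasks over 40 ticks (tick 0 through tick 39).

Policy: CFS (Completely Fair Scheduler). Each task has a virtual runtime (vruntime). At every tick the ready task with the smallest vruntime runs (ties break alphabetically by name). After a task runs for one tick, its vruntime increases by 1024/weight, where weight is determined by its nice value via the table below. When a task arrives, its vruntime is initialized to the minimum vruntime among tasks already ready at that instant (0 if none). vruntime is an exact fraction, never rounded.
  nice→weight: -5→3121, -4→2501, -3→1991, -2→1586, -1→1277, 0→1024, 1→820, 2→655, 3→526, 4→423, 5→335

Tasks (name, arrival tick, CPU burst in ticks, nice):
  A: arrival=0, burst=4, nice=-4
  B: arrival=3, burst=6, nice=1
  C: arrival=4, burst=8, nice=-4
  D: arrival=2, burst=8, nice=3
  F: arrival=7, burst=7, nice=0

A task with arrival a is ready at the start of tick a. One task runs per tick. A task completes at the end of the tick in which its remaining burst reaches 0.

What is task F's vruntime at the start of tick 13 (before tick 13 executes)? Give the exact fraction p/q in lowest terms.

t=0: vr[A=0] → run A
t=1: vr[A=1024/2501] → run A
t=2: vr[A=2048/2501 D=2048/2501] → run A
t=3: vr[A=3072/2501 B=2048/2501 D=2048/2501] → run B
t=4: vr[A=3072/2501 B=25856/12505 C=2048/2501 D=2048/2501] → run C
t=5: vr[A=3072/2501 B=25856/12505 C=3072/2501 D=2048/2501] → run D
t=6: vr[A=3072/2501 B=25856/12505 C=3072/2501 D=1819136/657763] → run A
t=7: vr[B=25856/12505 C=3072/2501 D=1819136/657763 F=3072/2501] → run C
t=8: vr[B=25856/12505 C=4096/2501 D=1819136/657763 F=3072/2501] → run F
t=9: vr[B=25856/12505 C=4096/2501 D=1819136/657763 F=5573/2501] → run C
t=10: vr[B=25856/12505 C=5120/2501 D=1819136/657763 F=5573/2501] → run C
t=11: vr[B=25856/12505 C=6144/2501 D=1819136/657763 F=5573/2501] → run B
t=12: vr[B=41472/12505 C=6144/2501 D=1819136/657763 F=5573/2501] → run F
t=13: vr[B=41472/12505 C=6144/2501 D=1819136/657763 F=8074/2501] → run C
t=14: vr[B=41472/12505 C=7168/2501 D=1819136/657763 F=8074/2501] → run D
t=15: vr[B=41472/12505 C=7168/2501 D=3099648/657763 F=8074/2501] → run C
t=16: vr[B=41472/12505 C=8192/2501 D=3099648/657763 F=8074/2501] → run F
t=17: vr[B=41472/12505 C=8192/2501 D=3099648/657763 F=10575/2501] → run C
t=18: vr[B=41472/12505 C=9216/2501 D=3099648/657763 F=10575/2501] → run B
t=19: vr[B=57088/12505 C=9216/2501 D=3099648/657763 F=10575/2501] → run C
t=20: vr[B=57088/12505 D=3099648/657763 F=10575/2501] → run F
t=21: vr[B=57088/12505 D=3099648/657763 F=13076/2501] → run B
t=22: vr[B=72704/12505 D=3099648/657763 F=13076/2501] → run D
t=23: vr[B=72704/12505 D=4380160/657763 F=13076/2501] → run F
t=24: vr[B=72704/12505 D=4380160/657763 F=15577/2501] → run B
t=25: vr[B=17664/2501 D=4380160/657763 F=15577/2501] → run F
t=26: vr[B=17664/2501 D=4380160/657763 F=18078/2501] → run D
t=27: vr[B=17664/2501 D=5660672/657763 F=18078/2501] → run B
t=28: vr[D=5660672/657763 F=18078/2501] → run F
t=29: vr[D=5660672/657763] → run D
t=30: vr[D=6941184/657763] → run D
t=31: vr[D=8221696/657763] → run D
t=32: vr[D=9502208/657763] → run D
t=33: (idle)
t=34: (idle)
t=35: (idle)
t=36: (idle)
t=37: (idle)
t=38: (idle)
t=39: (idle)

vruntime(F, start of tick 13) = 8074/2501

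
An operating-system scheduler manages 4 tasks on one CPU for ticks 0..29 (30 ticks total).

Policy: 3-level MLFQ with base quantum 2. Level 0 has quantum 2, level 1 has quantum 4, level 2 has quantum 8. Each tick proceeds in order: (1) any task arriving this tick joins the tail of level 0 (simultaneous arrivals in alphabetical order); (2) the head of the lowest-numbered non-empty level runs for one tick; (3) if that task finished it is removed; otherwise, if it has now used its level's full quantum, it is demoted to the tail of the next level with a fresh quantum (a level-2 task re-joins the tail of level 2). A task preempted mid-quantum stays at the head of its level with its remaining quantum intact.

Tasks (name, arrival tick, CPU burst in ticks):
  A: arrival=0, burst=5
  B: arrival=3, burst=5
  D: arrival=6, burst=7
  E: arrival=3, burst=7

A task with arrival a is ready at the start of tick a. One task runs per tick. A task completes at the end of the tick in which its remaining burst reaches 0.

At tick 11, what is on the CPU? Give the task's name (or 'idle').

running at tick 11 = B

t=0: L0/L1/L2 = A/-/- → run A
t=1: L0/L1/L2 = A/-/- → run A
t=2: L0/L1/L2 = -/A/- → run A
t=3: L0/L1/L2 = BE/A/- → run B
t=4: L0/L1/L2 = BE/A/- → run B
t=5: L0/L1/L2 = E/AB/- → run E
t=6: L0/L1/L2 = ED/AB/- → run E
t=7: L0/L1/L2 = D/ABE/- → run D
t=8: L0/L1/L2 = D/ABE/- → run D
t=9: L0/L1/L2 = -/ABED/- → run A
t=10: L0/L1/L2 = -/ABED/- → run A
t=11: L0/L1/L2 = -/BED/- → run B
t=12: L0/L1/L2 = -/BED/- → run B
t=13: L0/L1/L2 = -/BED/- → run B
t=14: L0/L1/L2 = -/ED/- → run E
t=15: L0/L1/L2 = -/ED/- → run E
t=16: L0/L1/L2 = -/ED/- → run E
t=17: L0/L1/L2 = -/ED/- → run E
t=18: L0/L1/L2 = -/D/E → run D
t=19: L0/L1/L2 = -/D/E → run D
t=20: L0/L1/L2 = -/D/E → run D
t=21: L0/L1/L2 = -/D/E → run D
t=22: L0/L1/L2 = -/-/ED → run E
t=23: L0/L1/L2 = -/-/D → run D
t=24: (idle)
t=25: (idle)
t=26: (idle)
t=27: (idle)
t=28: (idle)
t=29: (idle)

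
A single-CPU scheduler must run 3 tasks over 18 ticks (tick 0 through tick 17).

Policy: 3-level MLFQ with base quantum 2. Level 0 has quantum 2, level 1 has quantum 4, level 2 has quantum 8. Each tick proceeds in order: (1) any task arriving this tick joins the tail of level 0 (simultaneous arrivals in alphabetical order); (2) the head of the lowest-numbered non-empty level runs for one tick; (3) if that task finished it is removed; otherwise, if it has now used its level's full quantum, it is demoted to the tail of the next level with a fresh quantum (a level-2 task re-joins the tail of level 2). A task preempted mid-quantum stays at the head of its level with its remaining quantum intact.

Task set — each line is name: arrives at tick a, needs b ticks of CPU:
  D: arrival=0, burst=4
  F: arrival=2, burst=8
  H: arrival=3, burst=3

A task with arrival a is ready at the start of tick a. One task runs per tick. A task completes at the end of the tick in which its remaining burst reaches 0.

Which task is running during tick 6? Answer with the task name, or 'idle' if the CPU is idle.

running at tick 6 = D

t=0: L0/L1/L2 = D/-/- → run D
t=1: L0/L1/L2 = D/-/- → run D
t=2: L0/L1/L2 = F/D/- → run F
t=3: L0/L1/L2 = FH/D/- → run F
t=4: L0/L1/L2 = H/DF/- → run H
t=5: L0/L1/L2 = H/DF/- → run H
t=6: L0/L1/L2 = -/DFH/- → run D
t=7: L0/L1/L2 = -/DFH/- → run D
t=8: L0/L1/L2 = -/FH/- → run F
t=9: L0/L1/L2 = -/FH/- → run F
t=10: L0/L1/L2 = -/FH/- → run F
t=11: L0/L1/L2 = -/FH/- → run F
t=12: L0/L1/L2 = -/H/F → run H
t=13: L0/L1/L2 = -/-/F → run F
t=14: L0/L1/L2 = -/-/F → run F
t=15: (idle)
t=16: (idle)
t=17: (idle)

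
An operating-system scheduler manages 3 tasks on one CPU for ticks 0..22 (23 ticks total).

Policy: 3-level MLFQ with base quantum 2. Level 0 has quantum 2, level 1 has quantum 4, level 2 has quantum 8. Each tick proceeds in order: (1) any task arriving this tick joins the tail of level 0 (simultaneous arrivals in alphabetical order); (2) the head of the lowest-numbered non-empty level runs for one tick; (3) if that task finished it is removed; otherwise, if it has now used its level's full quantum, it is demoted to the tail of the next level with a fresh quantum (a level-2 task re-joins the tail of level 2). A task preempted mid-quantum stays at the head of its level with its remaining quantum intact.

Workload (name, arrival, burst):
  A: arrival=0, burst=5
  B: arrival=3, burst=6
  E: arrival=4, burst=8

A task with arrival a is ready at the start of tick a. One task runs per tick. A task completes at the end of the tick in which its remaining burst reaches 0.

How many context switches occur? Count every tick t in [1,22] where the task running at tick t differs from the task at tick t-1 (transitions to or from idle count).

t=0: L0/L1/L2 = A/-/- → run A
t=1: L0/L1/L2 = A/-/- → run A
t=2: L0/L1/L2 = -/A/- → run A
t=3: L0/L1/L2 = B/A/- → run B
t=4: L0/L1/L2 = BE/A/- → run B
t=5: L0/L1/L2 = E/AB/- → run E
t=6: L0/L1/L2 = E/AB/- → run E
t=7: L0/L1/L2 = -/ABE/- → run A
t=8: L0/L1/L2 = -/ABE/- → run A
t=9: L0/L1/L2 = -/BE/- → run B
t=10: L0/L1/L2 = -/BE/- → run B
t=11: L0/L1/L2 = -/BE/- → run B
t=12: L0/L1/L2 = -/BE/- → run B
t=13: L0/L1/L2 = -/E/- → run E
t=14: L0/L1/L2 = -/E/- → run E
t=15: L0/L1/L2 = -/E/- → run E
t=16: L0/L1/L2 = -/E/- → run E
t=17: L0/L1/L2 = -/-/E → run E
t=18: L0/L1/L2 = -/-/E → run E
t=19: (idle)
t=20: (idle)
t=21: (idle)
t=22: (idle)

context switches = 6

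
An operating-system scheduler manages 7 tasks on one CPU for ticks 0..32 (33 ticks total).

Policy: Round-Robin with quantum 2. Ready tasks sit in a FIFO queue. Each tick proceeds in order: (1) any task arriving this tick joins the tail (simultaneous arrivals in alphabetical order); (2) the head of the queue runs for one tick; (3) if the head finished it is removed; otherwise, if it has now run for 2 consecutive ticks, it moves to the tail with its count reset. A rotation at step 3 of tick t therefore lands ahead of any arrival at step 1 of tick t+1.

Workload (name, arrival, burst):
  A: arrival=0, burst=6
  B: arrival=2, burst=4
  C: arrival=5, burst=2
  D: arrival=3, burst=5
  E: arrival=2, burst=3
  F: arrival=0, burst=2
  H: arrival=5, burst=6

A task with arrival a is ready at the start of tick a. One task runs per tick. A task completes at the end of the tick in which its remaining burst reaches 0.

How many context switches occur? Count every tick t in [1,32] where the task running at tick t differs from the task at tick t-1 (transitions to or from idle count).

context switches = 15

t=0: queue=[A,F] q_used=0 → run A
t=1: queue=[A,F] q_used=1 → run A
t=2: queue=[F,A,B,E] q_used=0 → run F
t=3: queue=[F,A,B,E,D] q_used=1 → run F
t=4: queue=[A,B,E,D] q_used=0 → run A
t=5: queue=[A,B,E,D,C,H] q_used=1 → run A
t=6: queue=[B,E,D,C,H,A] q_used=0 → run B
t=7: queue=[B,E,D,C,H,A] q_used=1 → run B
t=8: queue=[E,D,C,H,A,B] q_used=0 → run E
t=9: queue=[E,D,C,H,A,B] q_used=1 → run E
t=10: queue=[D,C,H,A,B,E] q_used=0 → run D
t=11: queue=[D,C,H,A,B,E] q_used=1 → run D
t=12: queue=[C,H,A,B,E,D] q_used=0 → run C
t=13: queue=[C,H,A,B,E,D] q_used=1 → run C
t=14: queue=[H,A,B,E,D] q_used=0 → run H
t=15: queue=[H,A,B,E,D] q_used=1 → run H
t=16: queue=[A,B,E,D,H] q_used=0 → run A
t=17: queue=[A,B,E,D,H] q_used=1 → run A
t=18: queue=[B,E,D,H] q_used=0 → run B
t=19: queue=[B,E,D,H] q_used=1 → run B
t=20: queue=[E,D,H] q_used=0 → run E
t=21: queue=[D,H] q_used=0 → run D
t=22: queue=[D,H] q_used=1 → run D
t=23: queue=[H,D] q_used=0 → run H
t=24: queue=[H,D] q_used=1 → run H
t=25: queue=[D,H] q_used=0 → run D
t=26: queue=[H] q_used=0 → run H
t=27: queue=[H] q_used=1 → run H
t=28: (idle)
t=29: (idle)
t=30: (idle)
t=31: (idle)
t=32: (idle)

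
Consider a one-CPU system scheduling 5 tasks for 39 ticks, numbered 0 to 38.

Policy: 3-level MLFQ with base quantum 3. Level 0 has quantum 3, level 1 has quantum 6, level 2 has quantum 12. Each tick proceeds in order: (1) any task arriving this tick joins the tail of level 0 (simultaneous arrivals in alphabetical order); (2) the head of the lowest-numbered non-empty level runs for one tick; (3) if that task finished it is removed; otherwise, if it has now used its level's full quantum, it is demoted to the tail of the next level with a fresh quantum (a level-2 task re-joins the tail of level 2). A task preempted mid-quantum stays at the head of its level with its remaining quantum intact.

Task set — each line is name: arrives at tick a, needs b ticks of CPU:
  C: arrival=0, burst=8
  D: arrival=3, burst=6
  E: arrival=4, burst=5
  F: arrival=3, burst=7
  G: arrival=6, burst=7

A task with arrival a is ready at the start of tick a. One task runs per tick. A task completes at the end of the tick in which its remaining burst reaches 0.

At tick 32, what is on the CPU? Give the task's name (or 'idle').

t=0: L0/L1/L2 = C/-/- → run C
t=1: L0/L1/L2 = C/-/- → run C
t=2: L0/L1/L2 = C/-/- → run C
t=3: L0/L1/L2 = DF/C/- → run D
t=4: L0/L1/L2 = DFE/C/- → run D
t=5: L0/L1/L2 = DFE/C/- → run D
t=6: L0/L1/L2 = FEG/CD/- → run F
t=7: L0/L1/L2 = FEG/CD/- → run F
t=8: L0/L1/L2 = FEG/CD/- → run F
t=9: L0/L1/L2 = EG/CDF/- → run E
t=10: L0/L1/L2 = EG/CDF/- → run E
t=11: L0/L1/L2 = EG/CDF/- → run E
t=12: L0/L1/L2 = G/CDFE/- → run G
t=13: L0/L1/L2 = G/CDFE/- → run G
t=14: L0/L1/L2 = G/CDFE/- → run G
t=15: L0/L1/L2 = -/CDFEG/- → run C
t=16: L0/L1/L2 = -/CDFEG/- → run C
t=17: L0/L1/L2 = -/CDFEG/- → run C
t=18: L0/L1/L2 = -/CDFEG/- → run C
t=19: L0/L1/L2 = -/CDFEG/- → run C
t=20: L0/L1/L2 = -/DFEG/- → run D
t=21: L0/L1/L2 = -/DFEG/- → run D
t=22: L0/L1/L2 = -/DFEG/- → run D
t=23: L0/L1/L2 = -/FEG/- → run F
t=24: L0/L1/L2 = -/FEG/- → run F
t=25: L0/L1/L2 = -/FEG/- → run F
t=26: L0/L1/L2 = -/FEG/- → run F
t=27: L0/L1/L2 = -/EG/- → run E
t=28: L0/L1/L2 = -/EG/- → run E
t=29: L0/L1/L2 = -/G/- → run G
t=30: L0/L1/L2 = -/G/- → run G
t=31: L0/L1/L2 = -/G/- → run G
t=32: L0/L1/L2 = -/G/- → run G
t=33: (idle)
t=34: (idle)
t=35: (idle)
t=36: (idle)
t=37: (idle)
t=38: (idle)

running at tick 32 = G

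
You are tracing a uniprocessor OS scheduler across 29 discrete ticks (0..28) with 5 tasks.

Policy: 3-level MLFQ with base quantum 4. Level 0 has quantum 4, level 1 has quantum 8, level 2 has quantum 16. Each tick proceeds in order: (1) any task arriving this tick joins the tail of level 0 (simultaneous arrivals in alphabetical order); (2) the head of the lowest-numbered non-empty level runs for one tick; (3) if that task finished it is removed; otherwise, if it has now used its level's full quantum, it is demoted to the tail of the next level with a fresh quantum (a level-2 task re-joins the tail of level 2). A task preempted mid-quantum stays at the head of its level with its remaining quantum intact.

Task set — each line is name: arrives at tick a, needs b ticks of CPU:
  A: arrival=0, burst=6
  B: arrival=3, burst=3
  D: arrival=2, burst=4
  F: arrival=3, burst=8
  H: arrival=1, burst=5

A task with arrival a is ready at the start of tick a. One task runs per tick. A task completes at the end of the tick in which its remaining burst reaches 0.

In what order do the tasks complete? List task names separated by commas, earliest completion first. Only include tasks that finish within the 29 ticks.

completion order = D, B, A, H, F

t=0: L0/L1/L2 = A/-/- → run A
t=1: L0/L1/L2 = AH/-/- → run A
t=2: L0/L1/L2 = AHD/-/- → run A
t=3: L0/L1/L2 = AHDBF/-/- → run A
t=4: L0/L1/L2 = HDBF/A/- → run H
t=5: L0/L1/L2 = HDBF/A/- → run H
t=6: L0/L1/L2 = HDBF/A/- → run H
t=7: L0/L1/L2 = HDBF/A/- → run H
t=8: L0/L1/L2 = DBF/AH/- → run D
t=9: L0/L1/L2 = DBF/AH/- → run D
t=10: L0/L1/L2 = DBF/AH/- → run D
t=11: L0/L1/L2 = DBF/AH/- → run D
t=12: L0/L1/L2 = BF/AH/- → run B
t=13: L0/L1/L2 = BF/AH/- → run B
t=14: L0/L1/L2 = BF/AH/- → run B
t=15: L0/L1/L2 = F/AH/- → run F
t=16: L0/L1/L2 = F/AH/- → run F
t=17: L0/L1/L2 = F/AH/- → run F
t=18: L0/L1/L2 = F/AH/- → run F
t=19: L0/L1/L2 = -/AHF/- → run A
t=20: L0/L1/L2 = -/AHF/- → run A
t=21: L0/L1/L2 = -/HF/- → run H
t=22: L0/L1/L2 = -/F/- → run F
t=23: L0/L1/L2 = -/F/- → run F
t=24: L0/L1/L2 = -/F/- → run F
t=25: L0/L1/L2 = -/F/- → run F
t=26: (idle)
t=27: (idle)
t=28: (idle)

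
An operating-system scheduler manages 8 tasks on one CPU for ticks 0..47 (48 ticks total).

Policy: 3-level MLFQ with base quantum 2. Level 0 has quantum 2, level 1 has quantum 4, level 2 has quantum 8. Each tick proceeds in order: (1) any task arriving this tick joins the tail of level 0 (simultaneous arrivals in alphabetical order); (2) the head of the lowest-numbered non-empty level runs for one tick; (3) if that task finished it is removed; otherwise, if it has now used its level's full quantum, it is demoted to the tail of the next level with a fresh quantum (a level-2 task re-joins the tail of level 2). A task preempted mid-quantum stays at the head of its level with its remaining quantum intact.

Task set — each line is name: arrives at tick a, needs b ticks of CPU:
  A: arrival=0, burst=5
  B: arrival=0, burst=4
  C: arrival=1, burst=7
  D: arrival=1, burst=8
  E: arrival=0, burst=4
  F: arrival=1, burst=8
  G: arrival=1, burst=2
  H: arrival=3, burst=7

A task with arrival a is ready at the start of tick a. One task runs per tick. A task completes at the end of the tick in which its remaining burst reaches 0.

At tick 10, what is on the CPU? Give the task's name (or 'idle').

t=0: L0/L1/L2 = ABE/-/- → run A
t=1: L0/L1/L2 = ABECDFG/-/- → run A
t=2: L0/L1/L2 = BECDFG/A/- → run B
t=3: L0/L1/L2 = BECDFGH/A/- → run B
t=4: L0/L1/L2 = ECDFGH/AB/- → run E
t=5: L0/L1/L2 = ECDFGH/AB/- → run E
t=6: L0/L1/L2 = CDFGH/ABE/- → run C
t=7: L0/L1/L2 = CDFGH/ABE/- → run C
t=8: L0/L1/L2 = DFGH/ABEC/- → run D
t=9: L0/L1/L2 = DFGH/ABEC/- → run D
t=10: L0/L1/L2 = FGH/ABECD/- → run F
t=11: L0/L1/L2 = FGH/ABECD/- → run F
t=12: L0/L1/L2 = GH/ABECDF/- → run G
t=13: L0/L1/L2 = GH/ABECDF/- → run G
t=14: L0/L1/L2 = H/ABECDF/- → run H
t=15: L0/L1/L2 = H/ABECDF/- → run H
t=16: L0/L1/L2 = -/ABECDFH/- → run A
t=17: L0/L1/L2 = -/ABECDFH/- → run A
t=18: L0/L1/L2 = -/ABECDFH/- → run A
t=19: L0/L1/L2 = -/BECDFH/- → run B
t=20: L0/L1/L2 = -/BECDFH/- → run B
t=21: L0/L1/L2 = -/ECDFH/- → run E
t=22: L0/L1/L2 = -/ECDFH/- → run E
t=23: L0/L1/L2 = -/CDFH/- → run C
t=24: L0/L1/L2 = -/CDFH/- → run C
t=25: L0/L1/L2 = -/CDFH/- → run C
t=26: L0/L1/L2 = -/CDFH/- → run C
t=27: L0/L1/L2 = -/DFH/C → run D
t=28: L0/L1/L2 = -/DFH/C → run D
t=29: L0/L1/L2 = -/DFH/C → run D
t=30: L0/L1/L2 = -/DFH/C → run D
t=31: L0/L1/L2 = -/FH/CD → run F
t=32: L0/L1/L2 = -/FH/CD → run F
t=33: L0/L1/L2 = -/FH/CD → run F
t=34: L0/L1/L2 = -/FH/CD → run F
t=35: L0/L1/L2 = -/H/CDF → run H
t=36: L0/L1/L2 = -/H/CDF → run H
t=37: L0/L1/L2 = -/H/CDF → run H
t=38: L0/L1/L2 = -/H/CDF → run H
t=39: L0/L1/L2 = -/-/CDFH → run C
t=40: L0/L1/L2 = -/-/DFH → run D
t=41: L0/L1/L2 = -/-/DFH → run D
t=42: L0/L1/L2 = -/-/FH → run F
t=43: L0/L1/L2 = -/-/FH → run F
t=44: L0/L1/L2 = -/-/H → run H
t=45: (idle)
t=46: (idle)
t=47: (idle)

running at tick 10 = F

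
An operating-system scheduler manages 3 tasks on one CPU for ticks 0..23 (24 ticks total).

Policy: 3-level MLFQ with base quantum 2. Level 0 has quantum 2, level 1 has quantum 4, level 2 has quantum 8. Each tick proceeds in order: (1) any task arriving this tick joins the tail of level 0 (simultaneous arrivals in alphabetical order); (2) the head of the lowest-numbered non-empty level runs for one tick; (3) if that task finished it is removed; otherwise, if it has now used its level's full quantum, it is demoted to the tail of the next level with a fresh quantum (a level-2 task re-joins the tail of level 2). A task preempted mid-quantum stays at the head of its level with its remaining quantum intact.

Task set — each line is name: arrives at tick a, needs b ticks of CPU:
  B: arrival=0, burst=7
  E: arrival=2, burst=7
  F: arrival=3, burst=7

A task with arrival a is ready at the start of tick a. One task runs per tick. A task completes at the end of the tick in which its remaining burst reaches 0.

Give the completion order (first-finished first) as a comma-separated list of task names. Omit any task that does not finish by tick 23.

t=0: L0/L1/L2 = B/-/- → run B
t=1: L0/L1/L2 = B/-/- → run B
t=2: L0/L1/L2 = E/B/- → run E
t=3: L0/L1/L2 = EF/B/- → run E
t=4: L0/L1/L2 = F/BE/- → run F
t=5: L0/L1/L2 = F/BE/- → run F
t=6: L0/L1/L2 = -/BEF/- → run B
t=7: L0/L1/L2 = -/BEF/- → run B
t=8: L0/L1/L2 = -/BEF/- → run B
t=9: L0/L1/L2 = -/BEF/- → run B
t=10: L0/L1/L2 = -/EF/B → run E
t=11: L0/L1/L2 = -/EF/B → run E
t=12: L0/L1/L2 = -/EF/B → run E
t=13: L0/L1/L2 = -/EF/B → run E
t=14: L0/L1/L2 = -/F/BE → run F
t=15: L0/L1/L2 = -/F/BE → run F
t=16: L0/L1/L2 = -/F/BE → run F
t=17: L0/L1/L2 = -/F/BE → run F
t=18: L0/L1/L2 = -/-/BEF → run B
t=19: L0/L1/L2 = -/-/EF → run E
t=20: L0/L1/L2 = -/-/F → run F
t=21: (idle)
t=22: (idle)
t=23: (idle)

completion order = B, E, F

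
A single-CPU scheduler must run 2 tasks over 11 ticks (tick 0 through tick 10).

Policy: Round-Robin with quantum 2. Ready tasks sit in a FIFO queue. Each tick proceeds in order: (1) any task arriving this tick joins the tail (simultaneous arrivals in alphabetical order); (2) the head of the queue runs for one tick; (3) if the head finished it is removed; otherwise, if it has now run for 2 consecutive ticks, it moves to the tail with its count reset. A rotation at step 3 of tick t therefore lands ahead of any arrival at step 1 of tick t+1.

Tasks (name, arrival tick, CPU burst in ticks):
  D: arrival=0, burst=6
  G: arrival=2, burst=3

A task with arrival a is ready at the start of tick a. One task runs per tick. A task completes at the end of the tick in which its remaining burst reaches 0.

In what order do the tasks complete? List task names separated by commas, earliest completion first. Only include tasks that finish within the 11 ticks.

completion order = D, G

t=0: queue=[D] q_used=0 → run D
t=1: queue=[D] q_used=1 → run D
t=2: queue=[D,G] q_used=0 → run D
t=3: queue=[D,G] q_used=1 → run D
t=4: queue=[G,D] q_used=0 → run G
t=5: queue=[G,D] q_used=1 → run G
t=6: queue=[D,G] q_used=0 → run D
t=7: queue=[D,G] q_used=1 → run D
t=8: queue=[G] q_used=0 → run G
t=9: (idle)
t=10: (idle)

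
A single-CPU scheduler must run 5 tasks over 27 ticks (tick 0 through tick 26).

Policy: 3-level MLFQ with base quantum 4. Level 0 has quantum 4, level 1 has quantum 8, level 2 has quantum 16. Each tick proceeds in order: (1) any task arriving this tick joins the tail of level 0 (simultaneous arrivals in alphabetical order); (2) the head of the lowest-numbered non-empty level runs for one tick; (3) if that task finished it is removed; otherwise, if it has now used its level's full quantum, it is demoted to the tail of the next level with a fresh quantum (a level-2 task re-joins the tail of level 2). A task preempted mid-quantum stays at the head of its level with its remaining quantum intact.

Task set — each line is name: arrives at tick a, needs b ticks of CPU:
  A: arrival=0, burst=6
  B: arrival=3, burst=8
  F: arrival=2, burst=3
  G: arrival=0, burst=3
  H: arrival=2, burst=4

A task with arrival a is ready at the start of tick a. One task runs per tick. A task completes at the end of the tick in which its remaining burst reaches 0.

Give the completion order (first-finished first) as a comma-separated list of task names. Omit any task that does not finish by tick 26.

completion order = G, F, H, A, B

t=0: L0/L1/L2 = AG/-/- → run A
t=1: L0/L1/L2 = AG/-/- → run A
t=2: L0/L1/L2 = AGFH/-/- → run A
t=3: L0/L1/L2 = AGFHB/-/- → run A
t=4: L0/L1/L2 = GFHB/A/- → run G
t=5: L0/L1/L2 = GFHB/A/- → run G
t=6: L0/L1/L2 = GFHB/A/- → run G
t=7: L0/L1/L2 = FHB/A/- → run F
t=8: L0/L1/L2 = FHB/A/- → run F
t=9: L0/L1/L2 = FHB/A/- → run F
t=10: L0/L1/L2 = HB/A/- → run H
t=11: L0/L1/L2 = HB/A/- → run H
t=12: L0/L1/L2 = HB/A/- → run H
t=13: L0/L1/L2 = HB/A/- → run H
t=14: L0/L1/L2 = B/A/- → run B
t=15: L0/L1/L2 = B/A/- → run B
t=16: L0/L1/L2 = B/A/- → run B
t=17: L0/L1/L2 = B/A/- → run B
t=18: L0/L1/L2 = -/AB/- → run A
t=19: L0/L1/L2 = -/AB/- → run A
t=20: L0/L1/L2 = -/B/- → run B
t=21: L0/L1/L2 = -/B/- → run B
t=22: L0/L1/L2 = -/B/- → run B
t=23: L0/L1/L2 = -/B/- → run B
t=24: (idle)
t=25: (idle)
t=26: (idle)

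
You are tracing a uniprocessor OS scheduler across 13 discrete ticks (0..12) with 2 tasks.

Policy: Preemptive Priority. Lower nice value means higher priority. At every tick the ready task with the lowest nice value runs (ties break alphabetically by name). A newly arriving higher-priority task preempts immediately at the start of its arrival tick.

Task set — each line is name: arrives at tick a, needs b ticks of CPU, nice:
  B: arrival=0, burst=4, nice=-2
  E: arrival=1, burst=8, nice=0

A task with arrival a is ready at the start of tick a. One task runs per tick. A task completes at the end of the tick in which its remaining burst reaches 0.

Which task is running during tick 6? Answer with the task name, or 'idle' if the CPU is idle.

running at tick 6 = E

t=0: ready={B} → run B
t=1: ready={B,E} → run B
t=2: ready={B,E} → run B
t=3: ready={B,E} → run B
t=4: ready={E} → run E
t=5: ready={E} → run E
t=6: ready={E} → run E
t=7: ready={E} → run E
t=8: ready={E} → run E
t=9: ready={E} → run E
t=10: ready={E} → run E
t=11: ready={E} → run E
t=12: (idle)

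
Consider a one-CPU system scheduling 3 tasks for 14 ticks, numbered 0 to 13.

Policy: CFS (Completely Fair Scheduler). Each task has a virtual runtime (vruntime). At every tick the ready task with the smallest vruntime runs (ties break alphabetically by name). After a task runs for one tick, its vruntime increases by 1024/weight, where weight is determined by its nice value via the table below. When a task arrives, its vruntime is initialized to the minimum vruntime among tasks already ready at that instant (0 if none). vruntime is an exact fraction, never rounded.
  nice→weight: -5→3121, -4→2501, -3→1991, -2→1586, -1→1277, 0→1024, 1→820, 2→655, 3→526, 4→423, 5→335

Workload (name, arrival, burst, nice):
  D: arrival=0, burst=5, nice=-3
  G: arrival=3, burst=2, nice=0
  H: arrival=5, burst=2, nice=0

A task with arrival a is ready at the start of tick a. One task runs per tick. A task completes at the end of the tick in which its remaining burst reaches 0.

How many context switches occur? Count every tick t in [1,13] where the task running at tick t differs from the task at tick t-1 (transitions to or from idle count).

context switches = 6

t=0: vr[D=0] → run D
t=1: vr[D=1024/1991] → run D
t=2: vr[D=2048/1991] → run D
t=3: vr[D=3072/1991 G=3072/1991] → run D
t=4: vr[D=4096/1991 G=3072/1991] → run G
t=5: vr[D=4096/1991 G=5063/1991 H=4096/1991] → run D
t=6: vr[G=5063/1991 H=4096/1991] → run H
t=7: vr[G=5063/1991 H=6087/1991] → run G
t=8: vr[H=6087/1991] → run H
t=9: (idle)
t=10: (idle)
t=11: (idle)
t=12: (idle)
t=13: (idle)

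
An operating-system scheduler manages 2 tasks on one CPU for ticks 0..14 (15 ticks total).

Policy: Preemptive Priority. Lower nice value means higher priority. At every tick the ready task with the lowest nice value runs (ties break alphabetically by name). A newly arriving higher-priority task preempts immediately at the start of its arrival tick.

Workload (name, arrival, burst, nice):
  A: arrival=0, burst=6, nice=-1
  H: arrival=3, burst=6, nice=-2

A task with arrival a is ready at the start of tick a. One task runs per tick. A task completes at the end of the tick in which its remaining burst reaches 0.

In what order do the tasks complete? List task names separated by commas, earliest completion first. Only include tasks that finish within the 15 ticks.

completion order = H, A

t=0: ready={A} → run A
t=1: ready={A} → run A
t=2: ready={A} → run A
t=3: ready={A,H} → run H
t=4: ready={A,H} → run H
t=5: ready={A,H} → run H
t=6: ready={A,H} → run H
t=7: ready={A,H} → run H
t=8: ready={A,H} → run H
t=9: ready={A} → run A
t=10: ready={A} → run A
t=11: ready={A} → run A
t=12: (idle)
t=13: (idle)
t=14: (idle)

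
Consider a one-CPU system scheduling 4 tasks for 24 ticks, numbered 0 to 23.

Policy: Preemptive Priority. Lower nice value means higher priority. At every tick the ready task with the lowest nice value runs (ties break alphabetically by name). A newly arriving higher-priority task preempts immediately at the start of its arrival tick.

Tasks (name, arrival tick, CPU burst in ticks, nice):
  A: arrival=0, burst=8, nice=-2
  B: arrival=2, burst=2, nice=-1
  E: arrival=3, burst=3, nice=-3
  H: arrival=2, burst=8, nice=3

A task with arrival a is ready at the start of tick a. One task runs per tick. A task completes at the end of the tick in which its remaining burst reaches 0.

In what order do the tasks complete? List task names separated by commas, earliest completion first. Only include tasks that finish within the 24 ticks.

t=0: ready={A} → run A
t=1: ready={A} → run A
t=2: ready={A,B,H} → run A
t=3: ready={A,B,E,H} → run E
t=4: ready={A,B,E,H} → run E
t=5: ready={A,B,E,H} → run E
t=6: ready={A,B,H} → run A
t=7: ready={A,B,H} → run A
t=8: ready={A,B,H} → run A
t=9: ready={A,B,H} → run A
t=10: ready={A,B,H} → run A
t=11: ready={B,H} → run B
t=12: ready={B,H} → run B
t=13: ready={H} → run H
t=14: ready={H} → run H
t=15: ready={H} → run H
t=16: ready={H} → run H
t=17: ready={H} → run H
t=18: ready={H} → run H
t=19: ready={H} → run H
t=20: ready={H} → run H
t=21: (idle)
t=22: (idle)
t=23: (idle)

completion order = E, A, B, H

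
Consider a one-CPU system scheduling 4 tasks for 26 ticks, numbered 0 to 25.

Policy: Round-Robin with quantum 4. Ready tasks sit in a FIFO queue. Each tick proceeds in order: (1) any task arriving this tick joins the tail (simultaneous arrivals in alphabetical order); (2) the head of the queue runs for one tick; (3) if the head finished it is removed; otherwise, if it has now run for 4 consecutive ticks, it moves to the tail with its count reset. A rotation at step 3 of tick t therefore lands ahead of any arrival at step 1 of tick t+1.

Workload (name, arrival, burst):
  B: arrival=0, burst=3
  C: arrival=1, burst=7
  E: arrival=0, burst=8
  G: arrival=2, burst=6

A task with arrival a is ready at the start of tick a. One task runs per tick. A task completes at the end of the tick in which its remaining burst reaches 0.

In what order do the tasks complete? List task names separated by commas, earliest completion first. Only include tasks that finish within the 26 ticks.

t=0: queue=[B,E] q_used=0 → run B
t=1: queue=[B,E,C] q_used=1 → run B
t=2: queue=[B,E,C,G] q_used=2 → run B
t=3: queue=[E,C,G] q_used=0 → run E
t=4: queue=[E,C,G] q_used=1 → run E
t=5: queue=[E,C,G] q_used=2 → run E
t=6: queue=[E,C,G] q_used=3 → run E
t=7: queue=[C,G,E] q_used=0 → run C
t=8: queue=[C,G,E] q_used=1 → run C
t=9: queue=[C,G,E] q_used=2 → run C
t=10: queue=[C,G,E] q_used=3 → run C
t=11: queue=[G,E,C] q_used=0 → run G
t=12: queue=[G,E,C] q_used=1 → run G
t=13: queue=[G,E,C] q_used=2 → run G
t=14: queue=[G,E,C] q_used=3 → run G
t=15: queue=[E,C,G] q_used=0 → run E
t=16: queue=[E,C,G] q_used=1 → run E
t=17: queue=[E,C,G] q_used=2 → run E
t=18: queue=[E,C,G] q_used=3 → run E
t=19: queue=[C,G] q_used=0 → run C
t=20: queue=[C,G] q_used=1 → run C
t=21: queue=[C,G] q_used=2 → run C
t=22: queue=[G] q_used=0 → run G
t=23: queue=[G] q_used=1 → run G
t=24: (idle)
t=25: (idle)

completion order = B, E, C, G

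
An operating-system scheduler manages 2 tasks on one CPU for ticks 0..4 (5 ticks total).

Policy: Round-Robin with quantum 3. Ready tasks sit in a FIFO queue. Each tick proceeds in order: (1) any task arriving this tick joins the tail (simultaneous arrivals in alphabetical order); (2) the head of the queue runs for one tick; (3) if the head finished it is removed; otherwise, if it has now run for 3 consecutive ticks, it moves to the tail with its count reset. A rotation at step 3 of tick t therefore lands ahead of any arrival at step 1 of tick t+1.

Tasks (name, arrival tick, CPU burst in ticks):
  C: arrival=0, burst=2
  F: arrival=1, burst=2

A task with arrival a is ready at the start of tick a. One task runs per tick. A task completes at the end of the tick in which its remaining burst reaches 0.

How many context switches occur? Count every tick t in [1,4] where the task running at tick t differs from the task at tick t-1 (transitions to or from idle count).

context switches = 2

t=0: queue=[C] q_used=0 → run C
t=1: queue=[C,F] q_used=1 → run C
t=2: queue=[F] q_used=0 → run F
t=3: queue=[F] q_used=1 → run F
t=4: (idle)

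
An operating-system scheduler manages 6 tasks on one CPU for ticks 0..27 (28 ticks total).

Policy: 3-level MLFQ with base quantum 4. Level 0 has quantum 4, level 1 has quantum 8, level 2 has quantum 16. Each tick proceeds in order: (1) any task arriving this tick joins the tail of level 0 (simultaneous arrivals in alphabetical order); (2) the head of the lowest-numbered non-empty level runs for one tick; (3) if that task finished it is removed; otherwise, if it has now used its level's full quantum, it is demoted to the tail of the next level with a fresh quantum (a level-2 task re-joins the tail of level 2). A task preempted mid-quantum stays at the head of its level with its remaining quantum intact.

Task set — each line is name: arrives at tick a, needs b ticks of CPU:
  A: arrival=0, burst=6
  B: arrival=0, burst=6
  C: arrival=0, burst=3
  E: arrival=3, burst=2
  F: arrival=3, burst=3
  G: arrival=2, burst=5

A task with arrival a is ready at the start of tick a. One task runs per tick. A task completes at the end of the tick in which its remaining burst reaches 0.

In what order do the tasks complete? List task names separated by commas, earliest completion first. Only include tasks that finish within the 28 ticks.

t=0: L0/L1/L2 = ABC/-/- → run A
t=1: L0/L1/L2 = ABC/-/- → run A
t=2: L0/L1/L2 = ABCG/-/- → run A
t=3: L0/L1/L2 = ABCGEF/-/- → run A
t=4: L0/L1/L2 = BCGEF/A/- → run B
t=5: L0/L1/L2 = BCGEF/A/- → run B
t=6: L0/L1/L2 = BCGEF/A/- → run B
t=7: L0/L1/L2 = BCGEF/A/- → run B
t=8: L0/L1/L2 = CGEF/AB/- → run C
t=9: L0/L1/L2 = CGEF/AB/- → run C
t=10: L0/L1/L2 = CGEF/AB/- → run C
t=11: L0/L1/L2 = GEF/AB/- → run G
t=12: L0/L1/L2 = GEF/AB/- → run G
t=13: L0/L1/L2 = GEF/AB/- → run G
t=14: L0/L1/L2 = GEF/AB/- → run G
t=15: L0/L1/L2 = EF/ABG/- → run E
t=16: L0/L1/L2 = EF/ABG/- → run E
t=17: L0/L1/L2 = F/ABG/- → run F
t=18: L0/L1/L2 = F/ABG/- → run F
t=19: L0/L1/L2 = F/ABG/- → run F
t=20: L0/L1/L2 = -/ABG/- → run A
t=21: L0/L1/L2 = -/ABG/- → run A
t=22: L0/L1/L2 = -/BG/- → run B
t=23: L0/L1/L2 = -/BG/- → run B
t=24: L0/L1/L2 = -/G/- → run G
t=25: (idle)
t=26: (idle)
t=27: (idle)

completion order = C, E, F, A, B, G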